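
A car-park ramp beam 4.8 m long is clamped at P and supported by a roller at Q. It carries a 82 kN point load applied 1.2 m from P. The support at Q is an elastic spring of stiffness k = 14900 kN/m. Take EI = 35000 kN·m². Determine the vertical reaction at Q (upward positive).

R_Q = 6.625 kN

Take the reaction at Q as the redundant and release it; the primary structure is a cantilever fixed at P.
Free-end deflection of the primary structure under the applied loading (downward +):
  point load 82 at a = 1.2: Pa²(3L − a)/(6EI) = 259.8/EI
Tip deflection under a unit load at Q: L³/(3EI) = 36.86/EI.
With EI = 35000 kN·m²: δ_0 = 0.007422 m and δ_{QQ} = 0.001053 m/kN.
Compatibility — the spring shortens by R_Q/k under the reaction it provides: δ_0 − R_Q·δ_{QQ} = R_Q/k. With 1/k = 0.000067 m/kN, R_Q = δ_0 / (δ_{QQ} + 1/k) = 0.007422 / (0.001053 + 0.000067) = 6.625 kN.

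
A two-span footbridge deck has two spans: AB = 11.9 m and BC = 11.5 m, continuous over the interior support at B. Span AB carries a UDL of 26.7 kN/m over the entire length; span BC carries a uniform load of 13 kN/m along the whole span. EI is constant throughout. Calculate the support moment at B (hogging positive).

Release continuity at B by inserting a hinge; the redundant is the internal moment M_B. The primary structure is two simply-supported spans AB and BC.
Discontinuity in slope at B on the released structure — sum the simple-span end rotations:
  span AB: UDL 26.7: wL³/(24EI) = 1875/EI
  span BC: UDL 13: wL³/(24EI) = 823.8/EI
  relative rotation θ_0 = (1875 + 823.8)/EI = 2699/EI
A unit hogging moment at B produces rotation L₁/(3EI) + L₂/(3EI) = 7.8/EI.
Compatibility: M_B·(L₁+L₂)/(3EI) = θ_0, giving M_B = 346 kN·m (hogging).

M_B = 346 kN·m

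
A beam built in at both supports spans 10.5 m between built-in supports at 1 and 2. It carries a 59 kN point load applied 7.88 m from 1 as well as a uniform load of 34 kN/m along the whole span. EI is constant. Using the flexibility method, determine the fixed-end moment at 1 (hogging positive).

Take the two fixed-end moments M_1, M_2 as redundants; the released structure is the simple span 12.
End rotations of the released simple span under the applied load (×1/EI):
  at 1: point load 59 at a = 7.88: Pab(L + b)/(6LEI) = 253.7/EI
  at 2: point load 59 at a = 7.88: Pab(L + a)/(6LEI) = 355.4/EI
  at 1: UDL 34: wL³/(24EI) = 1640/EI
  at 2: UDL 34: wL³/(24EI) = 1640/EI
  θ_10 = 1894/EI,  θ_20 = 1995/EI
Flexibility coefficients: a unit moment at one end gives L/(3EI) there and L/(6EI) at the far end, so f₁₁ = f₂₂ = 3.5/EI and f₁₂ = f₂₁ = 1.75/EI.
Compatibility — zero rotation at each built-in end:
  3.5 M_1 + 1.75 M_2 = 1894
  1.75 M_1 + 3.5 M_2 = 1995
Solving the pair gives M_1 = 341.3 kN·m and M_2 = 399.4 kN·m (hogging).

M_1 = 341.3 kN·m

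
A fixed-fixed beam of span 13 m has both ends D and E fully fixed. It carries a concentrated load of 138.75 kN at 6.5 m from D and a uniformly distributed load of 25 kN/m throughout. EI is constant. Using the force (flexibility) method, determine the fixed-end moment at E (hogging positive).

M_E = 577.6 kN·m

Release both end moments; the primary structure is a simply-supported span DE with redundants M_D and M_E.
End rotations of the released simple span under the applied load (×1/EI):
  at D: point load 138.75 at a = 6.5: Pab(L + b)/(6LEI) = 1466/EI
  at E: point load 138.75 at a = 6.5: Pab(L + a)/(6LEI) = 1466/EI
  at D: UDL 25: wL³/(24EI) = 2289/EI
  at E: UDL 25: wL³/(24EI) = 2289/EI
  θ_D0 = 3754/EI,  θ_E0 = 3754/EI
Flexibility coefficients: a unit moment at one end gives L/(3EI) there and L/(6EI) at the far end, so f₁₁ = f₂₂ = 4.333/EI and f₁₂ = f₂₁ = 2.167/EI.
Compatibility — zero rotation at each built-in end:
  4.333 M_D + 2.167 M_E = 3754
  2.167 M_D + 4.333 M_E = 3754
Solving the pair gives M_D = 577.6 kN·m and M_E = 577.6 kN·m (hogging).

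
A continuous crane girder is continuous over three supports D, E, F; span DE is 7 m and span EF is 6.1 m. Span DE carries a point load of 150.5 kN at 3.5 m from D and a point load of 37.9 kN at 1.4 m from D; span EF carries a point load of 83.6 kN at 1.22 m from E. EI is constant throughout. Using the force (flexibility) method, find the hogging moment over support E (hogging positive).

M_E = 153.4 kN·m

Release continuity at E by inserting a hinge; the redundant is the internal moment M_E. The primary structure is two simply-supported spans DE and EF.
End slopes at the hinge E, treating each span as simply supported:
  span DE: point load 150.5 at a = 3.5: Pab(L + a)/(6LEI) = 460.9/EI
  span DE: point load 37.9 at a = 1.4: Pab(L + a)/(6LEI) = 59.43/EI
  span EF: point load 83.6 at a = 1.22: Pab(L + b)/(6LEI) = 149.3/EI
  relative rotation θ_0 = (520.3 + 149.3)/EI = 669.6/EI
A unit hogging moment at E produces rotation L₁/(3EI) + L₂/(3EI) = 4.367/EI.
Compatibility: M_E·(L₁+L₂)/(3EI) = θ_0, giving M_E = 153.4 kN·m (hogging).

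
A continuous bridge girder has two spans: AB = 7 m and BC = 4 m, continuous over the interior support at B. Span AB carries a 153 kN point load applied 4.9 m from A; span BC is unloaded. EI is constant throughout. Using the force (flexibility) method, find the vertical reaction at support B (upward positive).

R_B = 154.9 kN

Release continuity at B by inserting a hinge; the redundant is the internal moment M_B. The primary structure is two simply-supported spans AB and BC.
End slopes at the hinge B, treating each span as simply supported:
  span AB: point load 153 at a = 4.9: Pab(L + a)/(6LEI) = 446.1/EI
  relative rotation θ_0 = (446.1 + 0)/EI = 446.1/EI
A unit hogging moment at B produces rotation L₁/(3EI) + L₂/(3EI) = 3.667/EI.
Compatibility: M_B·(L₁+L₂)/(3EI) = θ_0, giving M_B = 121.7 kN·m (hogging).
Span AB, ΣM about A with M_B applied at B: R_B^{AB}·7 = 749.7 + 121.7, so R_B^{AB} = 124.5 kN and R_A = 153 − 124.5 = 28.52 kN.
Span BC, ΣM about C: R_B^{BC}·4 = 0 + 121.7, so R_B^{BC} = 30.41 kN and R_C = 0 − 30.41 = -30.41 kN.
R_B = 124.5 + 30.41 = 154.9 kN.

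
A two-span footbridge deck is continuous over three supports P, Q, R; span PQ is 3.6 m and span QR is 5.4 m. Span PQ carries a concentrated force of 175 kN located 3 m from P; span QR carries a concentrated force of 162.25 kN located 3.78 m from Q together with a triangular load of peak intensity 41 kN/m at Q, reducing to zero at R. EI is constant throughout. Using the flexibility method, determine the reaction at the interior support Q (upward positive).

Take M_Q as the redundant. Released structure: two simple spans PQ and QR with a hinge at Q.
Rotations at Q on the released spans (each span's end-slope, ×1/EI):
  span PQ: point load 175 at a = 3: Pab(L + a)/(6LEI) = 96.25/EI
  span QR: point load 162.25 at a = 3.78: Pab(L + b)/(6LEI) = 215.3/EI
  span QR: triangular load, peak 41: w₀L³/(45EI) = 143.5/EI
  relative rotation θ_0 = (96.25 + 358.7)/EI = 455/EI
A unit hogging moment at Q produces rotation L₁/(3EI) + L₂/(3EI) = 3/EI.
Compatibility: M_Q·(L₁+L₂)/(3EI) = θ_0, giving M_Q = 151.7 kN·m (hogging).
Span PQ, ΣM about P with M_Q applied at Q: R_Q^{PQ}·3.6 = 525 + 151.7, so R_Q^{PQ} = 188 kN and R_P = 175 − 188 = -12.96 kN.
Span QR, ΣM about R: R_Q^{QR}·5.4 = 661.4 + 151.7, so R_Q^{QR} = 150.6 kN and R_R = 272.9 − 150.6 = 122.4 kN.
R_Q = 188 + 150.6 = 338.5 kN.

R_Q = 338.5 kN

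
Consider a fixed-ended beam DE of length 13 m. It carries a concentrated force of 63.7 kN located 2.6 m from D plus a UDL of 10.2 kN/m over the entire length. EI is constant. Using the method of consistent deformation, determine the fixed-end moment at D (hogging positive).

M_D = 249.6 kN·m

Take the two fixed-end moments M_D, M_E as redundants; the released structure is the simple span DE.
Simple-span end rotations at D and E under the given loads:
  at D: point load 63.7 at a = 2.6: Pab(L + b)/(6LEI) = 516.7/EI
  at E: point load 63.7 at a = 2.6: Pab(L + a)/(6LEI) = 344.5/EI
  at D: UDL 10.2: wL³/(24EI) = 933.7/EI
  at E: UDL 10.2: wL³/(24EI) = 933.7/EI
  θ_D0 = 1450/EI,  θ_E0 = 1278/EI
Flexibility coefficients: a unit moment at one end gives L/(3EI) there and L/(6EI) at the far end, so f₁₁ = f₂₂ = 4.333/EI and f₁₂ = f₂₁ = 2.167/EI.
Compatibility — zero rotation at each built-in end:
  4.333 M_D + 2.167 M_E = 1450
  2.167 M_D + 4.333 M_E = 1278
Solving the pair gives M_D = 249.6 kN·m and M_E = 170.1 kN·m (hogging).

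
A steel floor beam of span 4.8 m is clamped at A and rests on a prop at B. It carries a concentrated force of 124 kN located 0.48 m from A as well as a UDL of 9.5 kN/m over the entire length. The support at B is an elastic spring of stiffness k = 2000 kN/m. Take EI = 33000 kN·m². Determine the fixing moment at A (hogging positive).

Remove the prop at B; the released (primary) structure is a cantilever built in at A.
Deflection at B on the released cantilever, summing each load's contribution:
  point load 124 at a = 0.48: Pa²(3L − a)/(6EI) = 66.28/EI
  UDL 9.5: wL⁴/(8EI) = 630.4/EI
  δ_0 = 696.7/EI
Tip deflection under a unit load at B: L³/(3EI) = 36.86/EI.
With EI = 33000 kN·m²: δ_0 = 0.021111 m and δ_{BB} = 0.001117 m/kN.
Compatibility — the spring shortens by R_B/k under the reaction it provides: δ_0 − R_B·δ_{BB} = R_B/k. With 1/k = 0.0005 m/kN, R_B = δ_0 / (δ_{BB} + 1/k) = 0.021111 / (0.001117 + 0.0005) = 13.05 kN.
Moment equilibrium about A: M_A = Σ(load moments about A) − R_B·L = 169 − 13.05×4.8 = 106.3 kN·m.

M_A = 106.3 kN·m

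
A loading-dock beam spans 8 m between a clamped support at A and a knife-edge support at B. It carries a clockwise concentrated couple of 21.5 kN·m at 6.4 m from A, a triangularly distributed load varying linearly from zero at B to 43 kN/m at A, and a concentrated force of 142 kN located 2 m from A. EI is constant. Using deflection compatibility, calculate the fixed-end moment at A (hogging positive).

Remove the prop at B; the released (primary) structure is a cantilever built in at A.
Primary-structure tip deflection at B by superposition:
  clockwise couple 21.5 at a = 6.4: M₀a(2L − a)/(2EI) = 660.5/EI
  triangular load, peak 43 at the fixed end: w₀L⁴/(30EI) = 5871/EI
  point load 142 at a = 2: Pa²(3L − a)/(6EI) = 2083/EI
  δ_0 = 8614/EI
Flexibility coefficient — unit upward force at B: δ_{BB} = L³/(3EI) = 170.7/EI.
The prop prevents deflection at B: R_B = δ_0/δ_{BB} = 8614/170.7 = 50.47 kN.
Moment equilibrium about A: M_A = Σ(load moments about A) − R_B·L = 764.2 − 50.47×8 = 360.4 kN·m.

M_A = 360.4 kN·m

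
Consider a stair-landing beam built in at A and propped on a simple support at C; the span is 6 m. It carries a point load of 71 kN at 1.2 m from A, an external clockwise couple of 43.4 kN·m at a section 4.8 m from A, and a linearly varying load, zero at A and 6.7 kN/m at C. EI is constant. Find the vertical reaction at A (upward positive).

R_A = 65.65 kN

Take the reaction at C as the redundant and release it; the primary structure is a cantilever fixed at A.
Primary-structure tip deflection at C by superposition:
  point load 71 at a = 1.2: Pa²(3L − a)/(6EI) = 286.3/EI
  clockwise couple 43.4 at a = 4.8: M₀a(2L − a)/(2EI) = 750/EI
  triangular load, peak 6.7 at the free end: 11w₀L⁴/(120EI) = 796/EI
  δ_0 = 1832/EI
Flexibility coefficient — unit upward force at C: δ_{CC} = L³/(3EI) = 72/EI.
Compatibility at C: δ_0 − R_C·δ_{CC} = 0, so R_C = 1832/72 = 25.45 kN.
Vertical equilibrium: R_A = ΣP − R_C = 91.1 − 25.45 = 65.65 kN.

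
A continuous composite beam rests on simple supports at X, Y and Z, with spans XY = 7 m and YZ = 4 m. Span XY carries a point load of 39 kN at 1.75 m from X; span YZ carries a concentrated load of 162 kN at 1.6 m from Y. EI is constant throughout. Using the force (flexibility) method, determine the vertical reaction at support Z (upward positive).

Insert a hinge at Y; M_Y is the redundant, and each span becomes simply supported.
End slopes at the hinge Y, treating each span as simply supported:
  span XY: point load 39 at a = 1.75: Pab(L + a)/(6LEI) = 74.65/EI
  span YZ: point load 162 at a = 1.6: Pab(L + b)/(6LEI) = 165.9/EI
  relative rotation θ_0 = (74.65 + 165.9)/EI = 240.5/EI
A unit hogging moment at Y produces rotation L₁/(3EI) + L₂/(3EI) = 3.667/EI.
Slope continuity at Y: θ_0 = M_Y·3.667/EI, so M_Y = 240.5/3.667 = 65.6 kN·m (hogging).
Span YZ, ΣM about Z: R_Y^{YZ}·4 = 388.8 + 65.6, so R_Y^{YZ} = 113.6 kN and R_Z = 162 − 113.6 = 48.4 kN.

R_Z = 48.4 kN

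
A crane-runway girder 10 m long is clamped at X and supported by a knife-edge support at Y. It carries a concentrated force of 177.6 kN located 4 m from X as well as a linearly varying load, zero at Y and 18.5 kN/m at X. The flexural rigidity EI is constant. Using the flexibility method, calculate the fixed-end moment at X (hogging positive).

M_X = 464.3 kN·m

Take the reaction at Y as the redundant and release it; the primary structure is a cantilever fixed at X.
Free-end deflection of the primary structure under the applied loading (downward +):
  point load 177.6 at a = 4: Pa²(3L − a)/(6EI) = 12314/EI
  triangular load, peak 18.5 at the fixed end: w₀L⁴/(30EI) = 6167/EI
  δ_0 = 18480/EI
Flexibility coefficient — unit upward force at Y: δ_{YY} = L³/(3EI) = 333.3/EI.
The prop prevents deflection at Y: R_Y = δ_0/δ_{YY} = 18480/333.3 = 55.44 kN.
Moment equilibrium about X: M_X = Σ(load moments about X) − R_Y·L = 1019 − 55.44×10 = 464.3 kN·m.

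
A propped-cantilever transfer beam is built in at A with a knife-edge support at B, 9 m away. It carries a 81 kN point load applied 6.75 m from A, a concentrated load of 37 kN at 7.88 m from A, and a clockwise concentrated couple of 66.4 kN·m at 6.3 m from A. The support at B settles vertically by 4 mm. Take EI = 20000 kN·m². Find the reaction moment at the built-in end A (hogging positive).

M_A = 84.56 kN·m

Choose R_B as the redundant. The primary structure is the cantilever fixed at A.
Primary-structure tip deflection at B by superposition:
  point load 81 at a = 6.75: Pa²(3L − a)/(6EI) = 12456/EI
  point load 37 at a = 7.88: Pa²(3L − a)/(6EI) = 7321/EI
  clockwise couple 66.4 at a = 6.3: M₀a(2L − a)/(2EI) = 2447/EI
  δ_0 = 22224/EI
Tip deflection under a unit load at B: L³/(3EI) = 243/EI.
With EI = 20000 kN·m²: δ_0 = 1.1112 m and δ_{BB} = 0.01215 m/kN.
Compatibility — the beam at B must follow the support down by 0.004 m: δ_0 − R_B·δ_{BB} = 0.004, so R_B = (1.1112 − 0.004)/0.01215 = 91.13 kN.
Moment equilibrium about A: M_A = Σ(load moments about A) − R_B·L = 904.7 − 91.13×9 = 84.56 kN·m.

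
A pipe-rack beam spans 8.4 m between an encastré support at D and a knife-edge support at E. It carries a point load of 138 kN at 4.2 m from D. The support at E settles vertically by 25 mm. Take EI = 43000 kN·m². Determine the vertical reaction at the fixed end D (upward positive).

R_D = 100.3 kN

Remove the prop at E; the released (primary) structure is a cantilever built in at D.
Free-end deflection of the primary structure under the applied loading (downward +):
  point load 138 at a = 4.2: Pa²(3L − a)/(6EI) = 8520/EI
Flexibility coefficient — unit upward force at E: δ_{EE} = L³/(3EI) = 197.6/EI.
With EI = 43000 kN·m²: δ_0 = 0.19814 m and δ_{EE} = 0.004595 m/kN.
Compatibility — the beam at E must follow the support down by 0.025 m: δ_0 − R_E·δ_{EE} = 0.025, so R_E = (0.19814 − 0.025)/0.004595 = 37.68 kN.
Vertical equilibrium: R_D = ΣP − R_E = 138 − 37.68 = 100.3 kN.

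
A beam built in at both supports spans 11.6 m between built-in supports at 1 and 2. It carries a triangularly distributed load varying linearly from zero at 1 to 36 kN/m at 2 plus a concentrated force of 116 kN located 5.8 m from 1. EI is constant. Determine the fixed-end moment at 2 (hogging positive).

Take the two fixed-end moments M_1, M_2 as redundants; the released structure is the simple span 12.
Simple-span end rotations at 1 and 2 under the given loads:
  at 1: triangular load, peak 36: 7w₀L³/(360EI) = 1093/EI
  at 2: triangular load, peak 36: w₀L³/(45EI) = 1249/EI
  at 1: point load 116 at a = 5.8: Pab(L + b)/(6LEI) = 975.6/EI
  at 2: point load 116 at a = 5.8: Pab(L + a)/(6LEI) = 975.6/EI
  θ_10 = 2068/EI,  θ_20 = 2224/EI
Flexibility coefficients: a unit moment at one end gives L/(3EI) there and L/(6EI) at the far end, so f₁₁ = f₂₂ = 3.867/EI and f₁₂ = f₂₁ = 1.933/EI.
Compatibility — zero rotation at each built-in end:
  3.867 M_1 + 1.933 M_2 = 2068
  1.933 M_1 + 3.867 M_2 = 2224
Solving the pair gives M_1 = 329.7 kN·m and M_2 = 410.4 kN·m (hogging).

M_2 = 410.4 kN·m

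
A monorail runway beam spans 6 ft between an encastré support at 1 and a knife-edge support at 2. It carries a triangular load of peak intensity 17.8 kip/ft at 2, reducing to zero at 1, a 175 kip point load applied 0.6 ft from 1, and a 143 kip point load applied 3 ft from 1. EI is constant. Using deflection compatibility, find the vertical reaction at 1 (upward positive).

Choose R_2 as the redundant. The primary structure is the cantilever fixed at 1.
Primary-structure tip deflection at 2 by superposition:
  triangular load, peak 17.8 at the free end: 11w₀L⁴/(120EI) = 2115/EI
  point load 175 at a = 0.6: Pa²(3L − a)/(6EI) = 182.7/EI
  point load 143 at a = 3: Pa²(3L − a)/(6EI) = 3218/EI
  δ_0 = 5515/EI
Flexibility coefficient — unit upward force at 2: δ_{22} = L³/(3EI) = 72/EI.
Compatibility at 2: δ_0 − R_2·δ_{22} = 0, so R_2 = 5515/72 = 76.59 kip.
Vertical equilibrium: R_1 = ΣP − R_2 = 371.4 − 76.59 = 294.8 kip.

R_1 = 294.8 kip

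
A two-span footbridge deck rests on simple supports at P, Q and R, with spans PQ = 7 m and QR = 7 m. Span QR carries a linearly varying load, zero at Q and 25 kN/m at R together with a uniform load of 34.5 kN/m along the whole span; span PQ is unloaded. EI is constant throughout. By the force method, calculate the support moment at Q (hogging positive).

M_Q = 141.4 kN·m

Take M_Q as the redundant. Released structure: two simple spans PQ and QR with a hinge at Q.
Discontinuity in slope at Q on the released structure — sum the simple-span end rotations:
  span QR: triangular load, peak 25: 7w₀L³/(360EI) = 166.7/EI
  span QR: UDL 34.5: wL³/(24EI) = 493.1/EI
  relative rotation θ_0 = (0 + 659.8)/EI = 659.8/EI
A unit hogging moment at Q produces rotation L₁/(3EI) + L₂/(3EI) = 4.667/EI.
Compatibility: M_Q·(L₁+L₂)/(3EI) = θ_0, giving M_Q = 141.4 kN·m (hogging).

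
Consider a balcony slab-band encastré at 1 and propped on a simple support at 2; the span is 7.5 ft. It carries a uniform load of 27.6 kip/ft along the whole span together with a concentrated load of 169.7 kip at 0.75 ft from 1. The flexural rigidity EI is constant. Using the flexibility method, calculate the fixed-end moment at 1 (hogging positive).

Remove the prop at 2; the released (primary) structure is a cantilever built in at 1.
Downward deflection at the released point 2 due to the loads:
  UDL 27.6: wL⁴/(8EI) = 10916/EI
  point load 169.7 at a = 0.75: Pa²(3L − a)/(6EI) = 346/EI
  δ_0 = 11262/EI
Tip deflection under a unit load at 2: L³/(3EI) = 140.6/EI.
Compatibility at 2: δ_0 − R_2·δ_{22} = 0, so R_2 = 11262/140.6 = 80.09 kip.
Moment equilibrium about 1: M_1 = Σ(load moments about 1) − R_2·L = 903.5 − 80.09×7.5 = 302.9 kip·ft.

M_1 = 302.9 kip·ft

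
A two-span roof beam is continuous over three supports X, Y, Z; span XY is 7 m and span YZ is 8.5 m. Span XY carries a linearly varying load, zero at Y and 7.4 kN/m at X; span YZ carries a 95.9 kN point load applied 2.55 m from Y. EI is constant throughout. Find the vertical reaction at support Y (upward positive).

R_Y = 99.04 kN

Take M_Y as the redundant. Released structure: two simple spans XY and YZ with a hinge at Y.
Discontinuity in slope at Y on the released structure — sum the simple-span end rotations:
  span XY: triangular load, peak 7.4: 7w₀L³/(360EI) = 49.35/EI
  span YZ: point load 95.9 at a = 2.55: Pab(L + b)/(6LEI) = 412.3/EI
  relative rotation θ_0 = (49.35 + 412.3)/EI = 461.6/EI
A unit hogging moment at Y produces rotation L₁/(3EI) + L₂/(3EI) = 5.167/EI.
Slope continuity at Y: θ_0 = M_Y·5.167/EI, so M_Y = 461.6/5.167 = 89.35 kN·m (hogging).
Span XY, ΣM about X with M_Y applied at Y: R_Y^{XY}·7 = 60.43 + 89.35, so R_Y^{XY} = 21.4 kN and R_X = 25.9 − 21.4 = 4.503 kN.
Span YZ, ΣM about Z: R_Y^{YZ}·8.5 = 570.6 + 89.35, so R_Y^{YZ} = 77.64 kN and R_Z = 95.9 − 77.64 = 18.26 kN.
R_Y = 21.4 + 77.64 = 99.04 kN.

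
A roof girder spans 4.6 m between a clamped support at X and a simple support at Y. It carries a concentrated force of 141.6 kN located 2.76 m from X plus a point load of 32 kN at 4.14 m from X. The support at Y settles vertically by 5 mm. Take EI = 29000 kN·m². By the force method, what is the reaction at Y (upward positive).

R_Y = 83.92 kN

Take the reaction at Y as the redundant and release it; the primary structure is a cantilever fixed at X.
Deflection at Y on the released cantilever, summing each load's contribution:
  point load 141.6 at a = 2.76: Pa²(3L − a)/(6EI) = 1985/EI
  point load 32 at a = 4.14: Pa²(3L − a)/(6EI) = 883/EI
  δ_0 = 2868/EI
Tip deflection under a unit load at Y: L³/(3EI) = 32.45/EI.
With EI = 29000 kN·m²: δ_0 = 0.098888 m and δ_{YY} = 0.001119 m/kN.
Compatibility — the beam at Y must follow the support down by 0.005 m: δ_0 − R_Y·δ_{YY} = 0.005, so R_Y = (0.098888 − 0.005)/0.001119 = 83.92 kN.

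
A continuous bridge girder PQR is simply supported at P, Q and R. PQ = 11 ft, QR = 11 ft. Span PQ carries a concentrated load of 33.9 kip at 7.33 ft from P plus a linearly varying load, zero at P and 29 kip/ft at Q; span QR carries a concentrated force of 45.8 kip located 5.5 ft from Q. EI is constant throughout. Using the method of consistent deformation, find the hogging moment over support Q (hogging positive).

M_Q = 198.7 kip·ft

Release continuity at Q by inserting a hinge; the redundant is the internal moment M_Q. The primary structure is two simply-supported spans PQ and QR.
End slopes at the hinge Q, treating each span as simply supported:
  span PQ: point load 33.9 at a = 7.33: Pab(L + a)/(6LEI) = 253.3/EI
  span PQ: triangular load, peak 29: w₀L³/(45EI) = 857.8/EI
  span QR: point load 45.8 at a = 5.5: Pab(L + b)/(6LEI) = 346.4/EI
  relative rotation θ_0 = (1111 + 346.4)/EI = 1457/EI
A unit hogging moment at Q produces rotation L₁/(3EI) + L₂/(3EI) = 7.333/EI.
Slope continuity at Q: θ_0 = M_Q·7.333/EI, so M_Q = 1457/7.333 = 198.7 kip·ft (hogging).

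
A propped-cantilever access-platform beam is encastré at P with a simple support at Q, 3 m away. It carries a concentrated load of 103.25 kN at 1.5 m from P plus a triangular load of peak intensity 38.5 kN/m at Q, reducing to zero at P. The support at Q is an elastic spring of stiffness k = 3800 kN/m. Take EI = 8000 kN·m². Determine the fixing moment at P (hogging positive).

Take the reaction at Q as the redundant and release it; the primary structure is a cantilever fixed at P.
Deflection at Q on the released cantilever, summing each load's contribution:
  point load 103.25 at a = 1.5: Pa²(3L − a)/(6EI) = 290.4/EI
  triangular load, peak 38.5 at the free end: 11w₀L⁴/(120EI) = 285.9/EI
  δ_0 = 576.3/EI
Tip deflection under a unit load at Q: L³/(3EI) = 9/EI.
With EI = 8000 kN·m²: δ_0 = 0.072032 m and δ_{QQ} = 0.001125 m/kN.
Compatibility — the spring shortens by R_Q/k under the reaction it provides: δ_0 − R_Q·δ_{QQ} = R_Q/k. With 1/k = 0.000263 m/kN, R_Q = δ_0 / (δ_{QQ} + 1/k) = 0.072032 / (0.001125 + 0.000263) = 51.89 kN.
Moment equilibrium about P: M_P = Σ(load moments about P) − R_Q·L = 270.4 − 51.89×3 = 114.7 kN·m.

M_P = 114.7 kN·m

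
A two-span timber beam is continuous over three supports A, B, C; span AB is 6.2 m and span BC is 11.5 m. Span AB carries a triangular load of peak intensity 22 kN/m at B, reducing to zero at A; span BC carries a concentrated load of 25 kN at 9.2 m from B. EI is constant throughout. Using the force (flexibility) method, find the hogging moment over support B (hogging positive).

M_B = 37.68 kN·m

Release continuity at B by inserting a hinge; the redundant is the internal moment M_B. The primary structure is two simply-supported spans AB and BC.
Discontinuity in slope at B on the released structure — sum the simple-span end rotations:
  span AB: triangular load, peak 22: w₀L³/(45EI) = 116.5/EI
  span BC: point load 25 at a = 9.2: Pab(L + b)/(6LEI) = 105.8/EI
  relative rotation θ_0 = (116.5 + 105.8)/EI = 222.3/EI
A unit hogging moment at B produces rotation L₁/(3EI) + L₂/(3EI) = 5.9/EI.
Compatibility: M_B·(L₁+L₂)/(3EI) = θ_0, giving M_B = 37.68 kN·m (hogging).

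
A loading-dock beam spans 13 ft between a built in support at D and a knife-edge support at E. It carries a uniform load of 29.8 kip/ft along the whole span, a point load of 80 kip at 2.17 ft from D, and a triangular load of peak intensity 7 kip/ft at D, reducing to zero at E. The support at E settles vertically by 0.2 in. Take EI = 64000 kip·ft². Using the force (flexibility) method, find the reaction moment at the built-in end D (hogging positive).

M_D = 859.9 kip·ft

Take the reaction at E as the redundant and release it; the primary structure is a cantilever fixed at D.
Deflection at E on the released cantilever, summing each load's contribution:
  UDL 29.8: wL⁴/(8EI) = 106390/EI
  point load 80 at a = 2.17: Pa²(3L − a)/(6EI) = 2312/EI
  triangular load, peak 7 at the fixed end: w₀L⁴/(30EI) = 6664/EI
  δ_0 = 115366/EI
Flexibility coefficient — unit upward force at E: δ_{EE} = L³/(3EI) = 732.3/EI.
With EI = 64000 kip·ft²: δ_0 = 1.8026 ft and δ_{EE} = 0.011443 ft/kip.
Compatibility — the beam at E must follow the support down by 0.01667 ft: δ_0 − R_E·δ_{EE} = 0.01667, so R_E = (1.8026 − 0.01667)/0.011443 = 156.1 kip.
Moment equilibrium about D: M_D = Σ(load moments about D) − R_E·L = 2889 − 156.1×13 = 859.9 kip·ft.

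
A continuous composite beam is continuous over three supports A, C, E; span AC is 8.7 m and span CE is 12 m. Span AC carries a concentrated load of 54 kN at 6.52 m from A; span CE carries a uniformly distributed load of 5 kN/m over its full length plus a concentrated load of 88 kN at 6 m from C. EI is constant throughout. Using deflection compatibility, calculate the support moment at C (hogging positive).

Take M_C as the redundant. Released structure: two simple spans AC and CE with a hinge at C.
Rotations at C on the released spans (each span's end-slope, ×1/EI):
  span AC: point load 54 at a = 6.52: Pab(L + a)/(6LEI) = 223.8/EI
  span CE: UDL 5: wL³/(24EI) = 360/EI
  span CE: point load 88 at a = 6: Pab(L + b)/(6LEI) = 792/EI
  relative rotation θ_0 = (223.8 + 1152)/EI = 1376/EI
A unit hogging moment at C produces rotation L₁/(3EI) + L₂/(3EI) = 6.9/EI.
Slope continuity at C: θ_0 = M_C·6.9/EI, so M_C = 1376/6.9 = 199.4 kN·m (hogging).

M_C = 199.4 kN·m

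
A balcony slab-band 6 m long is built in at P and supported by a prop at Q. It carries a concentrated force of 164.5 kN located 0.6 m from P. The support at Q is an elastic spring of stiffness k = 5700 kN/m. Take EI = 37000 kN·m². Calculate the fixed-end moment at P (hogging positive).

M_P = 85.57 kN·m

Release the roller at Q. Primary structure: cantilever fixed at P.
Primary-structure tip deflection at Q by superposition:
  point load 164.5 at a = 0.6: Pa²(3L − a)/(6EI) = 171.7/EI
Tip deflection under a unit load at Q: L³/(3EI) = 72/EI.
With EI = 37000 kN·m²: δ_0 = 0.004642 m and δ_{QQ} = 0.001946 m/kN.
Compatibility — the spring shortens by R_Q/k under the reaction it provides: δ_0 − R_Q·δ_{QQ} = R_Q/k. With 1/k = 0.000175 m/kN, R_Q = δ_0 / (δ_{QQ} + 1/k) = 0.004642 / (0.001946 + 0.000175) = 2.188 kN.
Moment equilibrium about P: M_P = Σ(load moments about P) − R_Q·L = 98.7 − 2.188×6 = 85.57 kN·m.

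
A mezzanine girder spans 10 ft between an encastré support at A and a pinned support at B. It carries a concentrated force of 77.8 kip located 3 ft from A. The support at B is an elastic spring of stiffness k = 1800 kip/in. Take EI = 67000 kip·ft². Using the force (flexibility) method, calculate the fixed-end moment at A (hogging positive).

Remove the prop at B; the released (primary) structure is a cantilever built in at A.
Primary-structure tip deflection at B by superposition:
  point load 77.8 at a = 3: Pa²(3L − a)/(6EI) = 3151/EI
Tip deflection under a unit load at B: L³/(3EI) = 333.3/EI.
With EI = 67000 kip·ft²: δ_0 = 0.047028 ft and δ_{BB} = 0.004975 ft/kip.
Compatibility — the spring shortens by R_B/k under the reaction it provides: δ_0 − R_B·δ_{BB} = R_B/k. With 1/k = 1/(1800×12) ft/kip = 0.000046 ft/kip, R_B = δ_0 / (δ_{BB} + 1/k) = 0.047028 / (0.004975 + 0.000046) = 9.366 kip.
Moment equilibrium about A: M_A = Σ(load moments about A) − R_B·L = 233.4 − 9.366×10 = 139.7 kip·ft.

M_A = 139.7 kip·ft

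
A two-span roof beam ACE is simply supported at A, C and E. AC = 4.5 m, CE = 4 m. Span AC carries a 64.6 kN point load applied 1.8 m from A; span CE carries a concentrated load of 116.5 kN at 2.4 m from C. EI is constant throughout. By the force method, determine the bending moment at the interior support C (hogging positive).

Take M_C as the redundant. Released structure: two simple spans AC and CE with a hinge at C.
Rotations at C on the released spans (each span's end-slope, ×1/EI):
  span AC: point load 64.6 at a = 1.8: Pab(L + a)/(6LEI) = 73.26/EI
  span CE: point load 116.5 at a = 2.4: Pab(L + b)/(6LEI) = 104.4/EI
  relative rotation θ_0 = (73.26 + 104.4)/EI = 177.6/EI
A unit hogging moment at C produces rotation L₁/(3EI) + L₂/(3EI) = 2.833/EI.
Compatibility: M_C·(L₁+L₂)/(3EI) = θ_0, giving M_C = 62.7 kN·m (hogging).

M_C = 62.7 kN·m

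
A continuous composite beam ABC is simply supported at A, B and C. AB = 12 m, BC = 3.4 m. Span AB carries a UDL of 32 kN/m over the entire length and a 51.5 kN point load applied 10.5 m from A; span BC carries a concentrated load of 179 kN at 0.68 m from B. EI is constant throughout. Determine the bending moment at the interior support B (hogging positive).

M_B = 517.6 kN·m

Release continuity at B by inserting a hinge; the redundant is the internal moment M_B. The primary structure is two simply-supported spans AB and BC.
Discontinuity in slope at B on the released structure — sum the simple-span end rotations:
  span AB: UDL 32: wL³/(24EI) = 2304/EI
  span AB: point load 51.5 at a = 10.5: Pab(L + a)/(6LEI) = 253.5/EI
  span BC: point load 179 at a = 0.68: Pab(L + b)/(6LEI) = 99.32/EI
  relative rotation θ_0 = (2557 + 99.32)/EI = 2657/EI
A unit hogging moment at B produces rotation L₁/(3EI) + L₂/(3EI) = 5.133/EI.
Slope continuity at B: θ_0 = M_B·5.133/EI, so M_B = 2657/5.133 = 517.6 kN·m (hogging).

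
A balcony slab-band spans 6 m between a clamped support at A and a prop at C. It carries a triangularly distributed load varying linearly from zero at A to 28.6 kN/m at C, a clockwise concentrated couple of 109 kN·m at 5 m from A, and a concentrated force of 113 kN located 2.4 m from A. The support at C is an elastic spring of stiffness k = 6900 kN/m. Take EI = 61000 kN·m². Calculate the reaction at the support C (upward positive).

R_C = 86.56 kN

Choose R_C as the redundant. The primary structure is the cantilever fixed at A.
Free-end deflection of the primary structure under the applied loading (downward +):
  triangular load, peak 28.6 at the free end: 11w₀L⁴/(120EI) = 3398/EI
  clockwise couple 109 at a = 5: M₀a(2L − a)/(2EI) = 1908/EI
  point load 113 at a = 2.4: Pa²(3L − a)/(6EI) = 1692/EI
  δ_0 = 6997/EI
Tip deflection under a unit load at C: L³/(3EI) = 72/EI.
With EI = 61000 kN·m²: δ_0 = 0.11471 m and δ_{CC} = 0.00118 m/kN.
Compatibility — the spring shortens by R_C/k under the reaction it provides: δ_0 − R_C·δ_{CC} = R_C/k. With 1/k = 0.000145 m/kN, R_C = δ_0 / (δ_{CC} + 1/k) = 0.11471 / (0.00118 + 0.000145) = 86.56 kN.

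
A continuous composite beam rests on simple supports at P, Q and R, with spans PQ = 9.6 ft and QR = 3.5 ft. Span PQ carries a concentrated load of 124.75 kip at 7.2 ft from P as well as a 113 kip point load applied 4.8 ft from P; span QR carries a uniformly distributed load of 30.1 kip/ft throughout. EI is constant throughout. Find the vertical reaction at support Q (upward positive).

R_Q = 321.8 kip

Insert a hinge at Q; M_Q is the redundant, and each span becomes simply supported.
End slopes at the hinge Q, treating each span as simply supported:
  span PQ: point load 124.75 at a = 7.2: Pab(L + a)/(6LEI) = 628.7/EI
  span PQ: point load 113 at a = 4.8: Pab(L + a)/(6LEI) = 650.9/EI
  span QR: UDL 30.1: wL³/(24EI) = 53.77/EI
  relative rotation θ_0 = (1280 + 53.77)/EI = 1333/EI
A unit hogging moment at Q produces rotation L₁/(3EI) + L₂/(3EI) = 4.367/EI.
Slope continuity at Q: θ_0 = M_Q·4.367/EI, so M_Q = 1333/4.367 = 305.4 kip·ft (hogging).
Span PQ, ΣM about P with M_Q applied at Q: R_Q^{PQ}·9.6 = 1441 + 305.4, so R_Q^{PQ} = 181.9 kip and R_P = 237.8 − 181.9 = 55.88 kip.
Span QR, ΣM about R: R_Q^{QR}·3.5 = 184.4 + 305.4, so R_Q^{QR} = 139.9 kip and R_R = 105.3 − 139.9 = -34.57 kip.
R_Q = 181.9 + 139.9 = 321.8 kip.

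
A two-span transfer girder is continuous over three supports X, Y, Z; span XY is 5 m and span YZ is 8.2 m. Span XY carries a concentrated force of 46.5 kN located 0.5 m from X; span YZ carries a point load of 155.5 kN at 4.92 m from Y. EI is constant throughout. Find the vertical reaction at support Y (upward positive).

R_Y = 111.1 kN

Release continuity at Y by inserting a hinge; the redundant is the internal moment M_Y. The primary structure is two simply-supported spans XY and YZ.
Rotations at Y on the released spans (each span's end-slope, ×1/EI):
  span XY: point load 46.5 at a = 0.5: Pab(L + a)/(6LEI) = 19.18/EI
  span YZ: point load 155.5 at a = 4.92: Pab(L + b)/(6LEI) = 585.5/EI
  relative rotation θ_0 = (19.18 + 585.5)/EI = 604.7/EI
A unit hogging moment at Y produces rotation L₁/(3EI) + L₂/(3EI) = 4.4/EI.
Slope continuity at Y: θ_0 = M_Y·4.4/EI, so M_Y = 604.7/4.4 = 137.4 kN·m (hogging).
Span XY, ΣM about X with M_Y applied at Y: R_Y^{XY}·5 = 23.25 + 137.4, so R_Y^{XY} = 32.14 kN and R_X = 46.5 − 32.14 = 14.36 kN.
Span YZ, ΣM about Z: R_Y^{YZ}·8.2 = 510 + 137.4, so R_Y^{YZ} = 78.96 kN and R_Z = 155.5 − 78.96 = 76.54 kN.
R_Y = 32.14 + 78.96 = 111.1 kN.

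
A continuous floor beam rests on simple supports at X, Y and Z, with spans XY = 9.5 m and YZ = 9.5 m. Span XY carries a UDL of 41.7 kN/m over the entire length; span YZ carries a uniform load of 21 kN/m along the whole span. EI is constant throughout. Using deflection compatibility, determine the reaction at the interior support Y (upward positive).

R_Y = 372.3 kN

Release continuity at Y by inserting a hinge; the redundant is the internal moment M_Y. The primary structure is two simply-supported spans XY and YZ.
End slopes at the hinge Y, treating each span as simply supported:
  span XY: UDL 41.7: wL³/(24EI) = 1490/EI
  span YZ: UDL 21: wL³/(24EI) = 750.2/EI
  relative rotation θ_0 = (1490 + 750.2)/EI = 2240/EI
A unit hogging moment at Y produces rotation L₁/(3EI) + L₂/(3EI) = 6.333/EI.
Compatibility: M_Y·(L₁+L₂)/(3EI) = θ_0, giving M_Y = 353.7 kN·m (hogging).
Span XY, ΣM about X with M_Y applied at Y: R_Y^{XY}·9.5 = 1882 + 353.7, so R_Y^{XY} = 235.3 kN and R_X = 396.1 − 235.3 = 160.8 kN.
Span YZ, ΣM about Z: R_Y^{YZ}·9.5 = 947.6 + 353.7, so R_Y^{YZ} = 137 kN and R_Z = 199.5 − 137 = 62.52 kN.
R_Y = 235.3 + 137 = 372.3 kN.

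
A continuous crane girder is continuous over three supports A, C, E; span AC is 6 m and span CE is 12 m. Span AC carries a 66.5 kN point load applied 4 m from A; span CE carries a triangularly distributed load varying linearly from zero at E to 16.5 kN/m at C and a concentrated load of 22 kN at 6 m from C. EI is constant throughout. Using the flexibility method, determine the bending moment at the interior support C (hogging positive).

Insert a hinge at C; M_C is the redundant, and each span becomes simply supported.
Rotations at C on the released spans (each span's end-slope, ×1/EI):
  span AC: point load 66.5 at a = 4: Pab(L + a)/(6LEI) = 147.8/EI
  span CE: triangular load, peak 16.5: w₀L³/(45EI) = 633.6/EI
  span CE: point load 22 at a = 6: Pab(L + b)/(6LEI) = 198/EI
  relative rotation θ_0 = (147.8 + 831.6)/EI = 979.4/EI
A unit hogging moment at C produces rotation L₁/(3EI) + L₂/(3EI) = 6/EI.
Compatibility: M_C·(L₁+L₂)/(3EI) = θ_0, giving M_C = 163.2 kN·m (hogging).

M_C = 163.2 kN·m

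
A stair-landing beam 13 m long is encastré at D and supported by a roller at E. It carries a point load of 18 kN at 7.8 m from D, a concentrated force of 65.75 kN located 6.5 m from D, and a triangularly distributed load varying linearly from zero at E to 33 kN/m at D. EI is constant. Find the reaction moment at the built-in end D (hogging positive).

Choose R_E as the redundant. The primary structure is the cantilever fixed at D.
Deflection at E on the released cantilever, summing each load's contribution:
  point load 18 at a = 7.8: Pa²(3L − a)/(6EI) = 5695/EI
  point load 65.75 at a = 6.5: Pa²(3L − a)/(6EI) = 15047/EI
  triangular load, peak 33 at the fixed end: w₀L⁴/(30EI) = 31417/EI
  δ_0 = 52159/EI
Tip deflection under a unit load at E: L³/(3EI) = 732.3/EI.
Compatibility at E: δ_0 − R_E·δ_{EE} = 0, so R_E = 52159/732.3 = 71.22 kN.
Moment equilibrium about D: M_D = Σ(load moments about D) − R_E·L = 1497 − 71.22×13 = 571.4 kN·m.

M_D = 571.4 kN·m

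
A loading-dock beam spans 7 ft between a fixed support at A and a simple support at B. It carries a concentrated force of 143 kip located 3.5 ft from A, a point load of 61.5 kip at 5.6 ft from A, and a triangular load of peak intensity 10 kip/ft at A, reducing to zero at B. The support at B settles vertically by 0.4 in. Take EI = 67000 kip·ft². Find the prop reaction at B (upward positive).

Choose R_B as the redundant. The primary structure is the cantilever fixed at A.
Free-end deflection of the primary structure under the applied loading (downward +):
  point load 143 at a = 3.5: Pa²(3L − a)/(6EI) = 5109/EI
  point load 61.5 at a = 5.6: Pa²(3L − a)/(6EI) = 4950/EI
  triangular load, peak 10 at the fixed end: w₀L⁴/(30EI) = 800.3/EI
  δ_0 = 10860/EI
Tip deflection under a unit load at B: L³/(3EI) = 114.3/EI.
With EI = 67000 kip·ft²: δ_0 = 0.16209 ft and δ_{BB} = 0.001706 ft/kip.
Compatibility — the beam at B must follow the support down by 0.03333 ft: δ_0 − R_B·δ_{BB} = 0.03333, so R_B = (0.16209 − 0.03333)/0.001706 = 75.45 kip.

R_B = 75.45 kip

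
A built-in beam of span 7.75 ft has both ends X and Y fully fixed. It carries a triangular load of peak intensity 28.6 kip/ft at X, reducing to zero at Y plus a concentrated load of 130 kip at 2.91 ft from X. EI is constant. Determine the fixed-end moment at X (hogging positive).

Release both end moments; the primary structure is a simply-supported span XY with redundants M_X and M_Y.
End rotations of the released simple span under the applied load (×1/EI):
  at X: triangular load, peak 28.6: w₀L³/(45EI) = 295.8/EI
  at Y: triangular load, peak 28.6: 7w₀L³/(360EI) = 258.9/EI
  at X: point load 130 at a = 2.91: Pab(L + b)/(6LEI) = 495.7/EI
  at Y: point load 130 at a = 2.91: Pab(L + a)/(6LEI) = 419.7/EI
  θ_X0 = 791.6/EI,  θ_Y0 = 678.6/EI
Flexibility coefficients: a unit moment at one end gives L/(3EI) there and L/(6EI) at the far end, so f₁₁ = f₂₂ = 2.583/EI and f₁₂ = f₂₁ = 1.292/EI.
Compatibility — zero rotation at each built-in end:
  2.583 M_X + 1.292 M_Y = 791.6
  1.292 M_X + 2.583 M_Y = 678.6
Solving the pair gives M_X = 233.4 kip·ft and M_Y = 146 kip·ft (hogging).

M_X = 233.4 kip·ft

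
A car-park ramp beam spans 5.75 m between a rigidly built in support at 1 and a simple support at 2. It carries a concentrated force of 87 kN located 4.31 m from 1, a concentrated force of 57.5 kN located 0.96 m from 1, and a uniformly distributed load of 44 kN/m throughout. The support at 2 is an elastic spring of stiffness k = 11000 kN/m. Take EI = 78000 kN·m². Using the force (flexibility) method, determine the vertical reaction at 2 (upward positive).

R_2 = 136.8 kN

Release the roller at 2. Primary structure: cantilever fixed at 1.
Deflection at 2 on the released cantilever, summing each load's contribution:
  point load 87 at a = 4.31: Pa²(3L − a)/(6EI) = 3485/EI
  point load 57.5 at a = 0.96: Pa²(3L − a)/(6EI) = 143.9/EI
  UDL 44: wL⁴/(8EI) = 6012/EI
  δ_0 = 9642/EI
Flexibility coefficient — unit upward force at 2: δ_{22} = L³/(3EI) = 63.37/EI.
With EI = 78000 kN·m²: δ_0 = 0.12361 m and δ_{22} = 0.000812 m/kN.
Compatibility — the spring shortens by R_2/k under the reaction it provides: δ_0 − R_2·δ_{22} = R_2/k. With 1/k = 0.000091 m/kN, R_2 = δ_0 / (δ_{22} + 1/k) = 0.12361 / (0.000812 + 0.000091) = 136.8 kN.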